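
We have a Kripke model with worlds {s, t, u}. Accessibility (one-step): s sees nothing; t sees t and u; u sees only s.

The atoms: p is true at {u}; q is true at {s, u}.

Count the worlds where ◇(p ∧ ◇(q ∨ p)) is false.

2

s: no successors, so ◇(p ∧ ◇(q ∨ p)) fails. ✗
t: successors {t, u}; p ∧ ◇(q ∨ p) there: t:F, u:T. ✓
u: successors {s}; p ∧ ◇(q ∨ p) there: s:F. ✗
Satisfying worlds: {t}.
So ◇(p ∧ ◇(q ∨ p)) fails at the other 2 worlds.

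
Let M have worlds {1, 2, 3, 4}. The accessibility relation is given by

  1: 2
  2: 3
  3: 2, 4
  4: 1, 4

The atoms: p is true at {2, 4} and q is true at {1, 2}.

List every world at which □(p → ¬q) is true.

1: successors {2}; p → ¬q there: 2:F. ✗
2: successors {3}; p → ¬q there: 3:T. ✓
3: successors {2, 4}; p → ¬q there: 2:F, 4:T. ✗
4: successors {1, 4}; p → ¬q there: 1:T, 4:T. ✓

{2, 4}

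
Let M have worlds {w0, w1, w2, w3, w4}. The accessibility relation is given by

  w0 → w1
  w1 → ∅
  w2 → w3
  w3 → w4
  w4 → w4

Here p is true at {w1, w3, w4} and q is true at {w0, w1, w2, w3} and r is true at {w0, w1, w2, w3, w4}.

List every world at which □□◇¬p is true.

{w0, w1}

w0: successors {w1}; □◇¬p there: w1:T. ✓
w1: no successors, so □□◇¬p holds vacuously. ✓
w2: successors {w3}; □◇¬p there: w3:F. ✗
w3: successors {w4}; □◇¬p there: w4:F. ✗
w4: successors {w4}; □◇¬p there: w4:F. ✗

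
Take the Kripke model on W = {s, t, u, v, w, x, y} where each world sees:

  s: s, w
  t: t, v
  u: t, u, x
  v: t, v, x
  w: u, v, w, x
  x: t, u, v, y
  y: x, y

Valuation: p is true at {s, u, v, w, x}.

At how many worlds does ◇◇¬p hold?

6

s: successors {s, w}; ◇¬p there: s:F, w:F. ✗
t: successors {t, v}; ◇¬p there: t:T, v:T. ✓
u: successors {t, u, x}; ◇¬p there: t:T, u:T, x:T. ✓
v: successors {t, v, x}; ◇¬p there: t:T, v:T, x:T. ✓
w: successors {u, v, w, x}; ◇¬p there: u:T, v:T, w:F, x:T. ✓
x: successors {t, u, v, y}; ◇¬p there: t:T, u:T, v:T, y:T. ✓
y: successors {x, y}; ◇¬p there: x:T, y:T. ✓
Satisfying worlds: {t, u, v, w, x, y}.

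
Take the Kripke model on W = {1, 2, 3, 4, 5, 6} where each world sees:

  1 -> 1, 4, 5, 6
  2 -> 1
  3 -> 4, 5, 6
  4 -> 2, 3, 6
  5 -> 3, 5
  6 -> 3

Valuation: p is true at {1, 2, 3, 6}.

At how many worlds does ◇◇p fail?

1: successors {1, 4, 5, 6}; ◇p there: 1:T, 4:T, 5:T, 6:T. ✓
2: successors {1}; ◇p there: 1:T. ✓
3: successors {4, 5, 6}; ◇p there: 4:T, 5:T, 6:T. ✓
4: successors {2, 3, 6}; ◇p there: 2:T, 3:T, 6:T. ✓
5: successors {3, 5}; ◇p there: 3:T, 5:T. ✓
6: successors {3}; ◇p there: 3:T. ✓
Satisfying worlds: {1, 2, 3, 4, 5, 6}.
So ◇◇p fails at the other 0 worlds.

0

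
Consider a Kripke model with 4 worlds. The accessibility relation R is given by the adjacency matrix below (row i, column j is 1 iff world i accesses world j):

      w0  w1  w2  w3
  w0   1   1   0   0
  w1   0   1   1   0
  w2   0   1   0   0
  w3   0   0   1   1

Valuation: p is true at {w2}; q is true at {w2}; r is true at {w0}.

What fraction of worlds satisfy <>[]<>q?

1/2

w0: successors {w0, w1}; []<>q there: w0:F, w1:F. ✗
w1: successors {w1, w2}; []<>q there: w1:F, w2:T. ✓
w2: successors {w1}; []<>q there: w1:F. ✗
w3: successors {w2, w3}; []<>q there: w2:T, w3:F. ✓
That's 2 of 4 worlds, so 2/4 = 1/2.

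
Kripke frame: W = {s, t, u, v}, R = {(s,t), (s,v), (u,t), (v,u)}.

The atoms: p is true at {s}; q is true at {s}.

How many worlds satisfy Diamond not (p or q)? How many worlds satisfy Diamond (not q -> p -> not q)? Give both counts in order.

For Diamond not (p or q):
s: successors {t, v}; not (p or q) there: t:T, v:T. ✓
t: no successors, so Diamond not (p or q) fails. ✗
u: successors {t}; not (p or q) there: t:T. ✓
v: successors {u}; not (p or q) there: u:T. ✓
— 3 worlds.
For Diamond (not q -> p -> not q):
s: successors {t, v}; not q -> p -> not q there: t:T, v:T. ✓
t: no successors, so Diamond (not q -> p -> not q) fails. ✗
u: successors {t}; not q -> p -> not q there: t:T. ✓
v: successors {u}; not q -> p -> not q there: u:T. ✓
— 3 worlds.

3 and 3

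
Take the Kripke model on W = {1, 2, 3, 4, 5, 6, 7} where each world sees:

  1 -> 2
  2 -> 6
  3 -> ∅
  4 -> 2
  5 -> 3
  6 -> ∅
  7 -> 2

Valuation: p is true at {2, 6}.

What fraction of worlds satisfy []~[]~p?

1: successors {2}; ~[]~p there: 2:T. ✓
2: successors {6}; ~[]~p there: 6:F. ✗
3: no successors, so []~[]~p holds vacuously. ✓
4: successors {2}; ~[]~p there: 2:T. ✓
5: successors {3}; ~[]~p there: 3:F. ✗
6: no successors, so []~[]~p holds vacuously. ✓
7: successors {2}; ~[]~p there: 2:T. ✓
That's 5 of 7 worlds, so 5/7.

5/7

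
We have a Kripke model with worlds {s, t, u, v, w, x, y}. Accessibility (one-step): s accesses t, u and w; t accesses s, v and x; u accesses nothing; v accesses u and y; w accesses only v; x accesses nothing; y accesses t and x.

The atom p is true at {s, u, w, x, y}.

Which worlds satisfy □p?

s: successors {t, u, w}; p there: t:F, u:T, w:T. ✗
t: successors {s, v, x}; p there: s:T, v:F, x:T. ✗
u: no successors, so □p holds vacuously. ✓
v: successors {u, y}; p there: u:T, y:T. ✓
w: successors {v}; p there: v:F. ✗
x: no successors, so □p holds vacuously. ✓
y: successors {t, x}; p there: t:F, x:T. ✗

{u, v, x}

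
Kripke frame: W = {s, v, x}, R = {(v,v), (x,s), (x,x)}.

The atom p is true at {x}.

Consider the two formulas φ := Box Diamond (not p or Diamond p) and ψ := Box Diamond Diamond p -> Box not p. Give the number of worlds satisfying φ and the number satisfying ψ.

For Box Diamond (not p or Diamond p):
s: no successors, so Box Diamond (not p or Diamond p) holds vacuously. ✓
v: successors {v}; Diamond (not p or Diamond p) there: v:T. ✓
x: successors {s, x}; Diamond (not p or Diamond p) there: s:F, x:T. ✗
— 2 worlds.
For Box Diamond Diamond p -> Box not p:
s: Box Diamond Diamond p is T, Box not p is T. ✓
v: Box Diamond Diamond p is F, Box not p is T. ✓
x: Box Diamond Diamond p is F, Box not p is F. ✓
— 3 worlds.

2 and 3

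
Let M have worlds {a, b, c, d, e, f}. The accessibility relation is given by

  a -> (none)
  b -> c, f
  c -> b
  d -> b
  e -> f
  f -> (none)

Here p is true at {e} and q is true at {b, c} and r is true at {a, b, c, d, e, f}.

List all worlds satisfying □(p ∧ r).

a: no successors, so □(p ∧ r) holds vacuously. ✓
b: successors {c, f}; p ∧ r there: c:F, f:F. ✗
c: successors {b}; p ∧ r there: b:F. ✗
d: successors {b}; p ∧ r there: b:F. ✗
e: successors {f}; p ∧ r there: f:F. ✗
f: no successors, so □(p ∧ r) holds vacuously. ✓

{a, f}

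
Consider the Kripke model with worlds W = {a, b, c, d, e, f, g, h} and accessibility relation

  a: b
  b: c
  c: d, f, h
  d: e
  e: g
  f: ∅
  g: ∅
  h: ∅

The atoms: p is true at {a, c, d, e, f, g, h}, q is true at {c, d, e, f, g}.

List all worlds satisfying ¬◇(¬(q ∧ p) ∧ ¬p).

a: ◇(¬(q ∧ p) ∧ ¬p) is T. ✗
b: ◇(¬(q ∧ p) ∧ ¬p) is F. ✓
c: ◇(¬(q ∧ p) ∧ ¬p) is F. ✓
d: ◇(¬(q ∧ p) ∧ ¬p) is F. ✓
e: ◇(¬(q ∧ p) ∧ ¬p) is F. ✓
f: ◇(¬(q ∧ p) ∧ ¬p) is F. ✓
g: ◇(¬(q ∧ p) ∧ ¬p) is F. ✓
h: ◇(¬(q ∧ p) ∧ ¬p) is F. ✓

{b, c, d, e, f, g, h}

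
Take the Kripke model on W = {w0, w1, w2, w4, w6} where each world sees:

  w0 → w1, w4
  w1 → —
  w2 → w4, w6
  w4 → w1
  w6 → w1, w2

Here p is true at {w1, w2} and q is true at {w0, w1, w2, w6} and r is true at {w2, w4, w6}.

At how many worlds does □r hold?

w0: successors {w1, w4}; r there: w1:F, w4:T. ✗
w1: no successors, so □r holds vacuously. ✓
w2: successors {w4, w6}; r there: w4:T, w6:T. ✓
w4: successors {w1}; r there: w1:F. ✗
w6: successors {w1, w2}; r there: w1:F, w2:T. ✗
Satisfying worlds: {w1, w2}.

2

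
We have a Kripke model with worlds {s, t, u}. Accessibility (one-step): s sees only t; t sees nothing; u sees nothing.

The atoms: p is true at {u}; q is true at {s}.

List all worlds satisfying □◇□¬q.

s: successors {t}; ◇□¬q there: t:F. ✗
t: no successors, so □◇□¬q holds vacuously. ✓
u: no successors, so □◇□¬q holds vacuously. ✓

{t, u}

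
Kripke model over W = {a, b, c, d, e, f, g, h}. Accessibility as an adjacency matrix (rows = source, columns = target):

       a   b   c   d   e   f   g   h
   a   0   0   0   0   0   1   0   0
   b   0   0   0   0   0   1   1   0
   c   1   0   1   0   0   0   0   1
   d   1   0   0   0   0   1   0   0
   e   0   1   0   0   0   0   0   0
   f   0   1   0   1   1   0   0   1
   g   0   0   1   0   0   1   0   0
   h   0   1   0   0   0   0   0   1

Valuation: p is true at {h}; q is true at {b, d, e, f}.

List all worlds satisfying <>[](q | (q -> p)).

a: successors {f}; [](q | (q -> p)) there: f:T. ✓
b: successors {f, g}; [](q | (q -> p)) there: f:T, g:T. ✓
c: successors {a, c, h}; [](q | (q -> p)) there: a:T, c:T, h:T. ✓
d: successors {a, f}; [](q | (q -> p)) there: a:T, f:T. ✓
e: successors {b}; [](q | (q -> p)) there: b:T. ✓
f: successors {b, d, e, h}; [](q | (q -> p)) there: b:T, d:T, e:T, h:T. ✓
g: successors {c, f}; [](q | (q -> p)) there: c:T, f:T. ✓
h: successors {b, h}; [](q | (q -> p)) there: b:T, h:T. ✓

{a, b, c, d, e, f, g, h}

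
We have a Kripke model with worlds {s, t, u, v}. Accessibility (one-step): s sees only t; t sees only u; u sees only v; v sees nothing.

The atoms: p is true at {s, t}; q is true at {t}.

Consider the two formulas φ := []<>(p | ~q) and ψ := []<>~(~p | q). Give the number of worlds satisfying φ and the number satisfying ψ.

For []<>(p | ~q):
s: successors {t}; <>(p | ~q) there: t:T. ✓
t: successors {u}; <>(p | ~q) there: u:T. ✓
u: successors {v}; <>(p | ~q) there: v:F. ✗
v: no successors, so []<>(p | ~q) holds vacuously. ✓
— 3 worlds.
For []<>~(~p | q):
s: successors {t}; <>~(~p | q) there: t:F. ✗
t: successors {u}; <>~(~p | q) there: u:F. ✗
u: successors {v}; <>~(~p | q) there: v:F. ✗
v: no successors, so []<>~(~p | q) holds vacuously. ✓
— 1 world.

3 and 1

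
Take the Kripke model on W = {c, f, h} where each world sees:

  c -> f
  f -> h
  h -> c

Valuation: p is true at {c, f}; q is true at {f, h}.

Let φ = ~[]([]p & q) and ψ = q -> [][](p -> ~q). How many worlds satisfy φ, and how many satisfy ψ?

2 and 2

For ~[]([]p & q):
c: []([]p & q) is F. ✓
f: []([]p & q) is T. ✗
h: []([]p & q) is F. ✓
— 2 worlds.
For q -> [][](p -> ~q):
c: q is F, [][](p -> ~q) is T. ✓
f: q is T, [][](p -> ~q) is T. ✓
h: q is T, [][](p -> ~q) is F. ✗
— 2 worlds.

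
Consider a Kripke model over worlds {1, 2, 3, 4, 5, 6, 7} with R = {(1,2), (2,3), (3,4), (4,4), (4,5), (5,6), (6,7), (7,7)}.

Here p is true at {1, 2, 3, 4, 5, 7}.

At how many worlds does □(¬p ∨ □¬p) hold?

1: successors {2}; ¬p ∨ □¬p there: 2:F. ✗
2: successors {3}; ¬p ∨ □¬p there: 3:F. ✗
3: successors {4}; ¬p ∨ □¬p there: 4:F. ✗
4: successors {4, 5}; ¬p ∨ □¬p there: 4:F, 5:T. ✗
5: successors {6}; ¬p ∨ □¬p there: 6:T. ✓
6: successors {7}; ¬p ∨ □¬p there: 7:F. ✗
7: successors {7}; ¬p ∨ □¬p there: 7:F. ✗
Satisfying worlds: {5}.

1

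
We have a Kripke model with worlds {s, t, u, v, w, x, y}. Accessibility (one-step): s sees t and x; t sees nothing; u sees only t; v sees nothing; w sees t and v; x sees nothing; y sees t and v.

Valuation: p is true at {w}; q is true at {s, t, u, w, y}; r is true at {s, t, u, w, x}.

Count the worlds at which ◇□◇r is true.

s: successors {t, x}; □◇r there: t:T, x:T. ✓
t: no successors, so ◇□◇r fails. ✗
u: successors {t}; □◇r there: t:T. ✓
v: no successors, so ◇□◇r fails. ✗
w: successors {t, v}; □◇r there: t:T, v:T. ✓
x: no successors, so ◇□◇r fails. ✗
y: successors {t, v}; □◇r there: t:T, v:T. ✓
Satisfying worlds: {s, u, w, y}.

4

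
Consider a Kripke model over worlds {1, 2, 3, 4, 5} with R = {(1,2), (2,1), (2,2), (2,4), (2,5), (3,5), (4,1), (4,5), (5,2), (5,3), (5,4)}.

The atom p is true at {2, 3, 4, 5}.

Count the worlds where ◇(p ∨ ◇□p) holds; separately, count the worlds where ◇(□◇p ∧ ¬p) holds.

For ◇(p ∨ ◇□p):
1: successors {2}; p ∨ ◇□p there: 2:T. ✓
2: successors {1, 2, 4, 5}; p ∨ ◇□p there: 1:F, 2:T, 4:T, 5:T. ✓
3: successors {5}; p ∨ ◇□p there: 5:T. ✓
4: successors {1, 5}; p ∨ ◇□p there: 1:F, 5:T. ✓
5: successors {2, 3, 4}; p ∨ ◇□p there: 2:T, 3:T, 4:T. ✓
— 5 worlds.
For ◇(□◇p ∧ ¬p):
1: successors {2}; □◇p ∧ ¬p there: 2:F. ✗
2: successors {1, 2, 4, 5}; □◇p ∧ ¬p there: 1:T, 2:F, 4:F, 5:F. ✓
3: successors {5}; □◇p ∧ ¬p there: 5:F. ✗
4: successors {1, 5}; □◇p ∧ ¬p there: 1:T, 5:F. ✓
5: successors {2, 3, 4}; □◇p ∧ ¬p there: 2:F, 3:F, 4:F. ✗
— 2 worlds.

5 and 2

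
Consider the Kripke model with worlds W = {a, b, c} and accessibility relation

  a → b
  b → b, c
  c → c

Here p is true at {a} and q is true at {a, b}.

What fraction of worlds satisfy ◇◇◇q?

a: successors {b}; ◇◇q there: b:T. ✓
b: successors {b, c}; ◇◇q there: b:T, c:F. ✓
c: successors {c}; ◇◇q there: c:F. ✗
That's 2 of 3 worlds, so 2/3.

2/3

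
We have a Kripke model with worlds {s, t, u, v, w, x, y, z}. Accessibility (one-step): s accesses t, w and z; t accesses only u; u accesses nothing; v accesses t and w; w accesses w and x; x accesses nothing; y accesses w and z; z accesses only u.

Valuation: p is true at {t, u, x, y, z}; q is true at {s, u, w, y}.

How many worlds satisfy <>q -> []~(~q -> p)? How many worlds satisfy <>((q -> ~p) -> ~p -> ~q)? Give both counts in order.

2 and 6

For <>q -> []~(~q -> p):
s: <>q is T, []~(~q -> p) is F. ✗
t: <>q is T, []~(~q -> p) is F. ✗
u: <>q is F, []~(~q -> p) is T. ✓
v: <>q is T, []~(~q -> p) is F. ✗
w: <>q is T, []~(~q -> p) is F. ✗
x: <>q is F, []~(~q -> p) is T. ✓
y: <>q is T, []~(~q -> p) is F. ✗
z: <>q is T, []~(~q -> p) is F. ✗
— 2 worlds.
For <>((q -> ~p) -> ~p -> ~q):
s: successors {t, w, z}; (q -> ~p) -> ~p -> ~q there: t:T, w:F, z:T. ✓
t: successors {u}; (q -> ~p) -> ~p -> ~q there: u:T. ✓
u: no successors, so <>((q -> ~p) -> ~p -> ~q) fails. ✗
v: successors {t, w}; (q -> ~p) -> ~p -> ~q there: t:T, w:F. ✓
w: successors {w, x}; (q -> ~p) -> ~p -> ~q there: w:F, x:T. ✓
x: no successors, so <>((q -> ~p) -> ~p -> ~q) fails. ✗
y: successors {w, z}; (q -> ~p) -> ~p -> ~q there: w:F, z:T. ✓
z: successors {u}; (q -> ~p) -> ~p -> ~q there: u:T. ✓
— 6 worlds.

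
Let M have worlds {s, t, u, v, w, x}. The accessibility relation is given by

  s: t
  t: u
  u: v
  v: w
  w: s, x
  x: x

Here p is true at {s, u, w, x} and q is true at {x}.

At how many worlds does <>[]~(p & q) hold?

4

s: successors {t}; []~(p & q) there: t:T. ✓
t: successors {u}; []~(p & q) there: u:T. ✓
u: successors {v}; []~(p & q) there: v:T. ✓
v: successors {w}; []~(p & q) there: w:F. ✗
w: successors {s, x}; []~(p & q) there: s:T, x:F. ✓
x: successors {x}; []~(p & q) there: x:F. ✗
Satisfying worlds: {s, t, u, w}.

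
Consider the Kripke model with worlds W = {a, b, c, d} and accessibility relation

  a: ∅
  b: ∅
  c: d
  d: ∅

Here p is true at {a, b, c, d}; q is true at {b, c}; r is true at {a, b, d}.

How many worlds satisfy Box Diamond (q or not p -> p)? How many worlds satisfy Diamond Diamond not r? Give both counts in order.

3 and 0

For Box Diamond (q or not p -> p):
a: no successors, so Box Diamond (q or not p -> p) holds vacuously. ✓
b: no successors, so Box Diamond (q or not p -> p) holds vacuously. ✓
c: successors {d}; Diamond (q or not p -> p) there: d:F. ✗
d: no successors, so Box Diamond (q or not p -> p) holds vacuously. ✓
— 3 worlds.
For Diamond Diamond not r:
a: no successors, so Diamond Diamond not r fails. ✗
b: no successors, so Diamond Diamond not r fails. ✗
c: successors {d}; Diamond not r there: d:F. ✗
d: no successors, so Diamond Diamond not r fails. ✗
— 0 worlds.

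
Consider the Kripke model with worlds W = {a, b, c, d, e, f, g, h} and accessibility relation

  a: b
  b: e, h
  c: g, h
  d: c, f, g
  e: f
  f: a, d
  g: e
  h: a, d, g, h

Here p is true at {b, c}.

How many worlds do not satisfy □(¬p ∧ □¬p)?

a: successors {b}; ¬p ∧ □¬p there: b:F. ✗
b: successors {e, h}; ¬p ∧ □¬p there: e:T, h:T. ✓
c: successors {g, h}; ¬p ∧ □¬p there: g:T, h:T. ✓
d: successors {c, f, g}; ¬p ∧ □¬p there: c:F, f:T, g:T. ✗
e: successors {f}; ¬p ∧ □¬p there: f:T. ✓
f: successors {a, d}; ¬p ∧ □¬p there: a:F, d:F. ✗
g: successors {e}; ¬p ∧ □¬p there: e:T. ✓
h: successors {a, d, g, h}; ¬p ∧ □¬p there: a:F, d:F, g:T, h:T. ✗
Satisfying worlds: {b, c, e, g}.
So □(¬p ∧ □¬p) fails at the other 4 worlds.

4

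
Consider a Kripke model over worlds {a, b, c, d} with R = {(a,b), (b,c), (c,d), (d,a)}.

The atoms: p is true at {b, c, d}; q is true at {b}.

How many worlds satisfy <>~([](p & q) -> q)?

a: successors {b}; ~([](p & q) -> q) there: b:F. ✗
b: successors {c}; ~([](p & q) -> q) there: c:F. ✗
c: successors {d}; ~([](p & q) -> q) there: d:F. ✗
d: successors {a}; ~([](p & q) -> q) there: a:T. ✓
Satisfying worlds: {d}.

1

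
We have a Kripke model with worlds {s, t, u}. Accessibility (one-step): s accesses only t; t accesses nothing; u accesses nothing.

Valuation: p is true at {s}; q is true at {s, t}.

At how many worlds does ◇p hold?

0

s: successors {t}; p there: t:F. ✗
t: no successors, so ◇p fails. ✗
u: no successors, so ◇p fails. ✗
Satisfying worlds: ∅.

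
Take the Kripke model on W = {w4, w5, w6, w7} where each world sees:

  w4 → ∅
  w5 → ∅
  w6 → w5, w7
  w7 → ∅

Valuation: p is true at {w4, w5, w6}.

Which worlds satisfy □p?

{w4, w5, w7}

w4: no successors, so □p holds vacuously. ✓
w5: no successors, so □p holds vacuously. ✓
w6: successors {w5, w7}; p there: w5:T, w7:F. ✗
w7: no successors, so □p holds vacuously. ✓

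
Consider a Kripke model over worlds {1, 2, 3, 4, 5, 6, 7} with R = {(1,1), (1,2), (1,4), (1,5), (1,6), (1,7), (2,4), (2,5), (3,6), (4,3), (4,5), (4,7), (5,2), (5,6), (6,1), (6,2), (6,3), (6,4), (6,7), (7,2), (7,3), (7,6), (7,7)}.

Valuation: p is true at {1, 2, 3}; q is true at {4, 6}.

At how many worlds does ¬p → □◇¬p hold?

1: ¬p is F, □◇¬p is T. ✓
2: ¬p is F, □◇¬p is T. ✓
3: ¬p is F, □◇¬p is T. ✓
4: ¬p is T, □◇¬p is T. ✓
5: ¬p is T, □◇¬p is T. ✓
6: ¬p is T, □◇¬p is T. ✓
7: ¬p is T, □◇¬p is T. ✓
Satisfying worlds: {1, 2, 3, 4, 5, 6, 7}.

7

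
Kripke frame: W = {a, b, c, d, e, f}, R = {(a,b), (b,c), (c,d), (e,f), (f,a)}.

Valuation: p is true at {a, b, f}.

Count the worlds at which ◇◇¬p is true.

a: successors {b}; ◇¬p there: b:T. ✓
b: successors {c}; ◇¬p there: c:T. ✓
c: successors {d}; ◇¬p there: d:F. ✗
d: no successors, so ◇◇¬p fails. ✗
e: successors {f}; ◇¬p there: f:F. ✗
f: successors {a}; ◇¬p there: a:F. ✗
Satisfying worlds: {a, b}.

2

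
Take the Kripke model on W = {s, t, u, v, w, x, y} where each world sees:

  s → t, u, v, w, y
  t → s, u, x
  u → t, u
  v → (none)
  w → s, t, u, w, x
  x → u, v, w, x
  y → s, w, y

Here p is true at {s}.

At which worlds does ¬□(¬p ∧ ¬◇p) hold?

s: □(¬p ∧ ¬◇p) is F. ✓
t: □(¬p ∧ ¬◇p) is F. ✓
u: □(¬p ∧ ¬◇p) is F. ✓
v: □(¬p ∧ ¬◇p) is T. ✗
w: □(¬p ∧ ¬◇p) is F. ✓
x: □(¬p ∧ ¬◇p) is F. ✓
y: □(¬p ∧ ¬◇p) is F. ✓

{s, t, u, w, x, y}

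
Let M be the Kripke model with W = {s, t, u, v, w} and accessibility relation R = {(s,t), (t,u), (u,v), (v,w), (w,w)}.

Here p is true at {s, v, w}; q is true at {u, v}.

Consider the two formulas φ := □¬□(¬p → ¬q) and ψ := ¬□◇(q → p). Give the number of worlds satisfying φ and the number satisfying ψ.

1 and 1

For □¬□(¬p → ¬q):
s: successors {t}; ¬□(¬p → ¬q) there: t:T. ✓
t: successors {u}; ¬□(¬p → ¬q) there: u:F. ✗
u: successors {v}; ¬□(¬p → ¬q) there: v:F. ✗
v: successors {w}; ¬□(¬p → ¬q) there: w:F. ✗
w: successors {w}; ¬□(¬p → ¬q) there: w:F. ✗
— 1 world.
For ¬□◇(q → p):
s: □◇(q → p) is F. ✓
t: □◇(q → p) is T. ✗
u: □◇(q → p) is T. ✗
v: □◇(q → p) is T. ✗
w: □◇(q → p) is T. ✗
— 1 world.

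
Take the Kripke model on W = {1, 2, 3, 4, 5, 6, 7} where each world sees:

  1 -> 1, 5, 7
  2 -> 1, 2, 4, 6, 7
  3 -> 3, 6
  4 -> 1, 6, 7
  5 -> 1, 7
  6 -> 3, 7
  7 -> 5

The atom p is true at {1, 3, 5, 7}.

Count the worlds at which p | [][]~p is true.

4

1: p is T, [][]~p is F. ✓
2: p is F, [][]~p is F. ✗
3: p is T, [][]~p is F. ✓
4: p is F, [][]~p is F. ✗
5: p is T, [][]~p is F. ✓
6: p is F, [][]~p is F. ✗
7: p is T, [][]~p is F. ✓
Satisfying worlds: {1, 3, 5, 7}.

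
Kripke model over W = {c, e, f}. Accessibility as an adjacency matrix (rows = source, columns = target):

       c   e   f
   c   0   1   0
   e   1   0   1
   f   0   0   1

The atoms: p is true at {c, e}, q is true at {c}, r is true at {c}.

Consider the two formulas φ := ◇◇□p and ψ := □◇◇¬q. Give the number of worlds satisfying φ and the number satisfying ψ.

For ◇◇□p:
c: successors {e}; ◇□p there: e:T. ✓
e: successors {c, f}; ◇□p there: c:F, f:F. ✗
f: successors {f}; ◇□p there: f:F. ✗
— 1 world.
For □◇◇¬q:
c: successors {e}; ◇◇¬q there: e:T. ✓
e: successors {c, f}; ◇◇¬q there: c:T, f:T. ✓
f: successors {f}; ◇◇¬q there: f:T. ✓
— 3 worlds.

1 and 3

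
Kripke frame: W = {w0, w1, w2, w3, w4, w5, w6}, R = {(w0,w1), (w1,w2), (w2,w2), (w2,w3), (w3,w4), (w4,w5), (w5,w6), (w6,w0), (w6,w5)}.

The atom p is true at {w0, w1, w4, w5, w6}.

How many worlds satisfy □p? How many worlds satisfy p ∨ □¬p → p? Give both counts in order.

For □p:
w0: successors {w1}; p there: w1:T. ✓
w1: successors {w2}; p there: w2:F. ✗
w2: successors {w2, w3}; p there: w2:F, w3:F. ✗
w3: successors {w4}; p there: w4:T. ✓
w4: successors {w5}; p there: w5:T. ✓
w5: successors {w6}; p there: w6:T. ✓
w6: successors {w0, w5}; p there: w0:T, w5:T. ✓
— 5 worlds.
For p ∨ □¬p → p:
w0: p ∨ □¬p is T, p is T. ✓
w1: p ∨ □¬p is T, p is T. ✓
w2: p ∨ □¬p is T, p is F. ✗
w3: p ∨ □¬p is F, p is F. ✓
w4: p ∨ □¬p is T, p is T. ✓
w5: p ∨ □¬p is T, p is T. ✓
w6: p ∨ □¬p is T, p is T. ✓
— 6 worlds.

5 and 6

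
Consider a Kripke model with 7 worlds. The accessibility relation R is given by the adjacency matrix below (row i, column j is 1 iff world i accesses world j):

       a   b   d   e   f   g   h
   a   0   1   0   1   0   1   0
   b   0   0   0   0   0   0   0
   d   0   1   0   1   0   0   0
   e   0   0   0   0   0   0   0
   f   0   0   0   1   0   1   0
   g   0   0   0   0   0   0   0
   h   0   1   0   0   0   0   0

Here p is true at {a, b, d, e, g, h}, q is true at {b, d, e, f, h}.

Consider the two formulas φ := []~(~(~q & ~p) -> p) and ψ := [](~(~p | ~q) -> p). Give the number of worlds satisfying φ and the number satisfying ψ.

For []~(~(~q & ~p) -> p):
a: successors {b, e, g}; ~(~(~q & ~p) -> p) there: b:F, e:F, g:F. ✗
b: no successors, so []~(~(~q & ~p) -> p) holds vacuously. ✓
d: successors {b, e}; ~(~(~q & ~p) -> p) there: b:F, e:F. ✗
e: no successors, so []~(~(~q & ~p) -> p) holds vacuously. ✓
f: successors {e, g}; ~(~(~q & ~p) -> p) there: e:F, g:F. ✗
g: no successors, so []~(~(~q & ~p) -> p) holds vacuously. ✓
h: successors {b}; ~(~(~q & ~p) -> p) there: b:F. ✗
— 3 worlds.
For [](~(~p | ~q) -> p):
a: successors {b, e, g}; ~(~p | ~q) -> p there: b:T, e:T, g:T. ✓
b: no successors, so [](~(~p | ~q) -> p) holds vacuously. ✓
d: successors {b, e}; ~(~p | ~q) -> p there: b:T, e:T. ✓
e: no successors, so [](~(~p | ~q) -> p) holds vacuously. ✓
f: successors {e, g}; ~(~p | ~q) -> p there: e:T, g:T. ✓
g: no successors, so [](~(~p | ~q) -> p) holds vacuously. ✓
h: successors {b}; ~(~p | ~q) -> p there: b:T. ✓
— 7 worlds.

3 and 7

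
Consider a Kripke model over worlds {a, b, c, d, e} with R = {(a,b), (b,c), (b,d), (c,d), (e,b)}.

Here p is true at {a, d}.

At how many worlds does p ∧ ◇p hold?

0

a: p is T, ◇p is F. ✗
b: p is F, ◇p is T. ✗
c: p is F, ◇p is T. ✗
d: p is T, ◇p is F. ✗
e: p is F, ◇p is F. ✗
Satisfying worlds: ∅.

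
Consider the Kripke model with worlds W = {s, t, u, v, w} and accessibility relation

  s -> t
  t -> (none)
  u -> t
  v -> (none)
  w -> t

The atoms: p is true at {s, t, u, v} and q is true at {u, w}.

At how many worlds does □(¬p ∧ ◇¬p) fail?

3

s: successors {t}; ¬p ∧ ◇¬p there: t:F. ✗
t: no successors, so □(¬p ∧ ◇¬p) holds vacuously. ✓
u: successors {t}; ¬p ∧ ◇¬p there: t:F. ✗
v: no successors, so □(¬p ∧ ◇¬p) holds vacuously. ✓
w: successors {t}; ¬p ∧ ◇¬p there: t:F. ✗
Satisfying worlds: {t, v}.
So □(¬p ∧ ◇¬p) fails at the other 3 worlds.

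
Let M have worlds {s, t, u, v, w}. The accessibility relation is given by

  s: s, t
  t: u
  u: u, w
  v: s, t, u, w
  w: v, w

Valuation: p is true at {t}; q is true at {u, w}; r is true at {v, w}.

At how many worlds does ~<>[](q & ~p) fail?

s: <>[](q & ~p) is T. ✗
t: <>[](q & ~p) is T. ✗
u: <>[](q & ~p) is T. ✗
v: <>[](q & ~p) is T. ✗
w: <>[](q & ~p) is F. ✓
Satisfying worlds: {w}.
So ~<>[](q & ~p) fails at the other 4 worlds.

4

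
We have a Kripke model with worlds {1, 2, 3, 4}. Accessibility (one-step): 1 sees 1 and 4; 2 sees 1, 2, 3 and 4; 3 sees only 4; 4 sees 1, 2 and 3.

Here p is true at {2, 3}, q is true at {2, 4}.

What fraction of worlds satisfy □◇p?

1: successors {1, 4}; ◇p there: 1:F, 4:T. ✗
2: successors {1, 2, 3, 4}; ◇p there: 1:F, 2:T, 3:F, 4:T. ✗
3: successors {4}; ◇p there: 4:T. ✓
4: successors {1, 2, 3}; ◇p there: 1:F, 2:T, 3:F. ✗
That's 1 of 4 worlds, so 1/4.

1/4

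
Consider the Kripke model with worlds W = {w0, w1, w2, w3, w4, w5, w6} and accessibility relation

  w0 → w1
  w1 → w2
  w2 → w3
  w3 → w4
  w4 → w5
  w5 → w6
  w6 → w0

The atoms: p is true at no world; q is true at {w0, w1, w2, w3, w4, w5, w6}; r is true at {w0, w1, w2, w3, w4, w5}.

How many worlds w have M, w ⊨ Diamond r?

w0: successors {w1}; r there: w1:T. ✓
w1: successors {w2}; r there: w2:T. ✓
w2: successors {w3}; r there: w3:T. ✓
w3: successors {w4}; r there: w4:T. ✓
w4: successors {w5}; r there: w5:T. ✓
w5: successors {w6}; r there: w6:F. ✗
w6: successors {w0}; r there: w0:T. ✓
Satisfying worlds: {w0, w1, w2, w3, w4, w6}.

6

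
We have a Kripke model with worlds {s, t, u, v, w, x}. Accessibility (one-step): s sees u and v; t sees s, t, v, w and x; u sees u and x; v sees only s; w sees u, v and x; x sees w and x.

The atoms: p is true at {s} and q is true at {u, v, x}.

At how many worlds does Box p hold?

1

s: successors {u, v}; p there: u:F, v:F. ✗
t: successors {s, t, v, w, x}; p there: s:T, t:F, v:F, w:F, x:F. ✗
u: successors {u, x}; p there: u:F, x:F. ✗
v: successors {s}; p there: s:T. ✓
w: successors {u, v, x}; p there: u:F, v:F, x:F. ✗
x: successors {w, x}; p there: w:F, x:F. ✗
Satisfying worlds: {v}.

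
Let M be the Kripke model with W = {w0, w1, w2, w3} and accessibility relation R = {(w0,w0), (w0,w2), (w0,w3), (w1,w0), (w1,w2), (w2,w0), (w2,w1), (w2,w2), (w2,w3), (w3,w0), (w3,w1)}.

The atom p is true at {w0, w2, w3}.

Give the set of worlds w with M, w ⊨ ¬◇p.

w0: ◇p is T. ✗
w1: ◇p is T. ✗
w2: ◇p is T. ✗
w3: ◇p is T. ✗

∅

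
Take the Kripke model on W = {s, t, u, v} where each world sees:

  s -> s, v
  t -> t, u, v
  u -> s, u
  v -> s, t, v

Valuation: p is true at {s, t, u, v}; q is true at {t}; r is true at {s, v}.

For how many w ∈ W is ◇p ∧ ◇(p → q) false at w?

s: ◇p is T, ◇(p → q) is F. ✗
t: ◇p is T, ◇(p → q) is T. ✓
u: ◇p is T, ◇(p → q) is F. ✗
v: ◇p is T, ◇(p → q) is T. ✓
Satisfying worlds: {t, v}.
So ◇p ∧ ◇(p → q) fails at the other 2 worlds.

2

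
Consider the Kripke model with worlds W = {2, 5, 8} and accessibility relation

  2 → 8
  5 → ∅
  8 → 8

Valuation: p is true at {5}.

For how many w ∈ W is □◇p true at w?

1

2: successors {8}; ◇p there: 8:F. ✗
5: no successors, so □◇p holds vacuously. ✓
8: successors {8}; ◇p there: 8:F. ✗
Satisfying worlds: {5}.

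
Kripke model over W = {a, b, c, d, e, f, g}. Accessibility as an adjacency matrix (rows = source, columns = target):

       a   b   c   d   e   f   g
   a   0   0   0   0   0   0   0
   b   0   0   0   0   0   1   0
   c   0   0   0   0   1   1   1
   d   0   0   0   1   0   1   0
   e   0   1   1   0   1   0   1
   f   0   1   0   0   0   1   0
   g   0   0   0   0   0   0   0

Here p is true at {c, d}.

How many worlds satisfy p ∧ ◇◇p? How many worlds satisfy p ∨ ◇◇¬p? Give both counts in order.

For p ∧ ◇◇p:
a: p is F, ◇◇p is F. ✗
b: p is F, ◇◇p is F. ✗
c: p is T, ◇◇p is T. ✓
d: p is T, ◇◇p is T. ✓
e: p is F, ◇◇p is T. ✗
f: p is F, ◇◇p is F. ✗
g: p is F, ◇◇p is F. ✗
— 2 worlds.
For p ∨ ◇◇¬p:
a: p is F, ◇◇¬p is F. ✗
b: p is F, ◇◇¬p is T. ✓
c: p is T, ◇◇¬p is T. ✓
d: p is T, ◇◇¬p is T. ✓
e: p is F, ◇◇¬p is T. ✓
f: p is F, ◇◇¬p is T. ✓
g: p is F, ◇◇¬p is F. ✗
— 5 worlds.

2 and 5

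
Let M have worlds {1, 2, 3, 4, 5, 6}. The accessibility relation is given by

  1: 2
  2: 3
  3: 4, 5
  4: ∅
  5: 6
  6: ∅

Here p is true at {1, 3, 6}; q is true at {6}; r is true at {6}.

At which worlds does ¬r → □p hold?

1: ¬r is T, □p is F. ✗
2: ¬r is T, □p is T. ✓
3: ¬r is T, □p is F. ✗
4: ¬r is T, □p is T. ✓
5: ¬r is T, □p is T. ✓
6: ¬r is F, □p is T. ✓

{2, 4, 5, 6}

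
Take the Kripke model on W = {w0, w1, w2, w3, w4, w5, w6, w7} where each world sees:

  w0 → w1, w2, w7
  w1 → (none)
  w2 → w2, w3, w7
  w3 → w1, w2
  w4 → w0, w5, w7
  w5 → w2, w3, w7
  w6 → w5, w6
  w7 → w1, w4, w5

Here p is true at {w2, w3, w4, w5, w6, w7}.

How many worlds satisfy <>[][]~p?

3

w0: successors {w1, w2, w7}; [][]~p there: w1:T, w2:F, w7:F. ✓
w1: no successors, so <>[][]~p fails. ✗
w2: successors {w2, w3, w7}; [][]~p there: w2:F, w3:F, w7:F. ✗
w3: successors {w1, w2}; [][]~p there: w1:T, w2:F. ✓
w4: successors {w0, w5, w7}; [][]~p there: w0:F, w5:F, w7:F. ✗
w5: successors {w2, w3, w7}; [][]~p there: w2:F, w3:F, w7:F. ✗
w6: successors {w5, w6}; [][]~p there: w5:F, w6:F. ✗
w7: successors {w1, w4, w5}; [][]~p there: w1:T, w4:F, w5:F. ✓
Satisfying worlds: {w0, w3, w7}.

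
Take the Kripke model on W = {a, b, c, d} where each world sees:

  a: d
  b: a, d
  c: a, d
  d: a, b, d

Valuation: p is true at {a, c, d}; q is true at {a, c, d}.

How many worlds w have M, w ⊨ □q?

3

a: successors {d}; q there: d:T. ✓
b: successors {a, d}; q there: a:T, d:T. ✓
c: successors {a, d}; q there: a:T, d:T. ✓
d: successors {a, b, d}; q there: a:T, b:F, d:T. ✗
Satisfying worlds: {a, b, c}.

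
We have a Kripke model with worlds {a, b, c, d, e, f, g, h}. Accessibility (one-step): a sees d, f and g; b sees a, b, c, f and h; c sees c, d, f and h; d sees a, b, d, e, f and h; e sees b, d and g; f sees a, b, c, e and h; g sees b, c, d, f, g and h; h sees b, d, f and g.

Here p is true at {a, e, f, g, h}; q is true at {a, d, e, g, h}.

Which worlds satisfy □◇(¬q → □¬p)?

{a, b, c, d, e, f, g, h}

a: successors {d, f, g}; ◇(¬q → □¬p) there: d:T, f:T, g:T. ✓
b: successors {a, b, c, f, h}; ◇(¬q → □¬p) there: a:T, b:T, c:T, f:T, h:T. ✓
c: successors {c, d, f, h}; ◇(¬q → □¬p) there: c:T, d:T, f:T, h:T. ✓
d: successors {a, b, d, e, f, h}; ◇(¬q → □¬p) there: a:T, b:T, d:T, e:T, f:T, h:T. ✓
e: successors {b, d, g}; ◇(¬q → □¬p) there: b:T, d:T, g:T. ✓
f: successors {a, b, c, e, h}; ◇(¬q → □¬p) there: a:T, b:T, c:T, e:T, h:T. ✓
g: successors {b, c, d, f, g, h}; ◇(¬q → □¬p) there: b:T, c:T, d:T, f:T, g:T, h:T. ✓
h: successors {b, d, f, g}; ◇(¬q → □¬p) there: b:T, d:T, f:T, g:T. ✓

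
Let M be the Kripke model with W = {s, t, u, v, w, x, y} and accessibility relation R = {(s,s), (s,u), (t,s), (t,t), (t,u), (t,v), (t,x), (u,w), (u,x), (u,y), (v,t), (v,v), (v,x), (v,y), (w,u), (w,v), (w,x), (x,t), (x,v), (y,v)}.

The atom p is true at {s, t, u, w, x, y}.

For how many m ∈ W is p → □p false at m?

4

s: p is T, □p is T. ✓
t: p is T, □p is F. ✗
u: p is T, □p is T. ✓
v: p is F, □p is F. ✓
w: p is T, □p is F. ✗
x: p is T, □p is F. ✗
y: p is T, □p is F. ✗
Satisfying worlds: {s, u, v}.
So p → □p fails at the other 4 worlds.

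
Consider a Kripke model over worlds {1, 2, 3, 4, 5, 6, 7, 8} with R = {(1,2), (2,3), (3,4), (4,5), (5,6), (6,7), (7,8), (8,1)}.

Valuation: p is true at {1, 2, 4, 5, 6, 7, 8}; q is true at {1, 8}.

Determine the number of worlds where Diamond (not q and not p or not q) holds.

1: successors {2}; not q and not p or not q there: 2:T. ✓
2: successors {3}; not q and not p or not q there: 3:T. ✓
3: successors {4}; not q and not p or not q there: 4:T. ✓
4: successors {5}; not q and not p or not q there: 5:T. ✓
5: successors {6}; not q and not p or not q there: 6:T. ✓
6: successors {7}; not q and not p or not q there: 7:T. ✓
7: successors {8}; not q and not p or not q there: 8:F. ✗
8: successors {1}; not q and not p or not q there: 1:F. ✗
Satisfying worlds: {1, 2, 3, 4, 5, 6}.

6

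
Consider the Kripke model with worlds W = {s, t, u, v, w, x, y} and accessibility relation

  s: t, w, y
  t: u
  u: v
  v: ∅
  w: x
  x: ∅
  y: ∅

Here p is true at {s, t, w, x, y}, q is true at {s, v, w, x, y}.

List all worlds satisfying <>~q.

{s, t}

s: successors {t, w, y}; ~q there: t:T, w:F, y:F. ✓
t: successors {u}; ~q there: u:T. ✓
u: successors {v}; ~q there: v:F. ✗
v: no successors, so <>~q fails. ✗
w: successors {x}; ~q there: x:F. ✗
x: no successors, so <>~q fails. ✗
y: no successors, so <>~q fails. ✗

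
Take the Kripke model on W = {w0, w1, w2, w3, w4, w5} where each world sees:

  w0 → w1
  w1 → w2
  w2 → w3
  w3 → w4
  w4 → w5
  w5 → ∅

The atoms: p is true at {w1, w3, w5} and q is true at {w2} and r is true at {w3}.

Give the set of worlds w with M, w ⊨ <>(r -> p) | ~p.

{w0, w1, w2, w3, w4}

w0: <>(r -> p) is T, ~p is T. ✓
w1: <>(r -> p) is T, ~p is F. ✓
w2: <>(r -> p) is T, ~p is T. ✓
w3: <>(r -> p) is T, ~p is F. ✓
w4: <>(r -> p) is T, ~p is T. ✓
w5: <>(r -> p) is F, ~p is F. ✗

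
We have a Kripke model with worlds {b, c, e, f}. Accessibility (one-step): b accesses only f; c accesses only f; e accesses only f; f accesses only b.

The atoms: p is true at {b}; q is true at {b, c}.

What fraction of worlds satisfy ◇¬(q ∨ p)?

b: successors {f}; ¬(q ∨ p) there: f:T. ✓
c: successors {f}; ¬(q ∨ p) there: f:T. ✓
e: successors {f}; ¬(q ∨ p) there: f:T. ✓
f: successors {b}; ¬(q ∨ p) there: b:F. ✗
That's 3 of 4 worlds, so 3/4.

3/4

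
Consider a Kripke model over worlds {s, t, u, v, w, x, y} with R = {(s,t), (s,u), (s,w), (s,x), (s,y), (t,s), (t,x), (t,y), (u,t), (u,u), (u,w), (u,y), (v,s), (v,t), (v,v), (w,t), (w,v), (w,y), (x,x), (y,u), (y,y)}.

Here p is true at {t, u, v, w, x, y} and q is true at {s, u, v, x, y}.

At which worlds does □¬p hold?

∅

s: successors {t, u, w, x, y}; ¬p there: t:F, u:F, w:F, x:F, y:F. ✗
t: successors {s, x, y}; ¬p there: s:T, x:F, y:F. ✗
u: successors {t, u, w, y}; ¬p there: t:F, u:F, w:F, y:F. ✗
v: successors {s, t, v}; ¬p there: s:T, t:F, v:F. ✗
w: successors {t, v, y}; ¬p there: t:F, v:F, y:F. ✗
x: successors {x}; ¬p there: x:F. ✗
y: successors {u, y}; ¬p there: u:F, y:F. ✗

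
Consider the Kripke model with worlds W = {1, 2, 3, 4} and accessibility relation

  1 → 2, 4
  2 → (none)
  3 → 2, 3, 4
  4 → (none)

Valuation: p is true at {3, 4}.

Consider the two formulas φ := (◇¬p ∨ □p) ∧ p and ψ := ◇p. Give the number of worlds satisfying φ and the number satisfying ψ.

For (◇¬p ∨ □p) ∧ p:
1: ◇¬p ∨ □p is T, p is F. ✗
2: ◇¬p ∨ □p is T, p is F. ✗
3: ◇¬p ∨ □p is T, p is T. ✓
4: ◇¬p ∨ □p is T, p is T. ✓
— 2 worlds.
For ◇p:
1: successors {2, 4}; p there: 2:F, 4:T. ✓
2: no successors, so ◇p fails. ✗
3: successors {2, 3, 4}; p there: 2:F, 3:T, 4:T. ✓
4: no successors, so ◇p fails. ✗
— 2 worlds.

2 and 2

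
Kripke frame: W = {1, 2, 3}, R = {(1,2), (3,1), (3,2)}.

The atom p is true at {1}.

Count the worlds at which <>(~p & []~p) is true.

1: successors {2}; ~p & []~p there: 2:T. ✓
2: no successors, so <>(~p & []~p) fails. ✗
3: successors {1, 2}; ~p & []~p there: 1:F, 2:T. ✓
Satisfying worlds: {1, 3}.

2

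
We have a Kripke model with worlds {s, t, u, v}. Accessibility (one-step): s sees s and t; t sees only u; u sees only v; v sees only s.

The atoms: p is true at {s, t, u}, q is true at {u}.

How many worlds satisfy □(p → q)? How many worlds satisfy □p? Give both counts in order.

2 and 3

For □(p → q):
s: successors {s, t}; p → q there: s:F, t:F. ✗
t: successors {u}; p → q there: u:T. ✓
u: successors {v}; p → q there: v:T. ✓
v: successors {s}; p → q there: s:F. ✗
— 2 worlds.
For □p:
s: successors {s, t}; p there: s:T, t:T. ✓
t: successors {u}; p there: u:T. ✓
u: successors {v}; p there: v:F. ✗
v: successors {s}; p there: s:T. ✓
— 3 worlds.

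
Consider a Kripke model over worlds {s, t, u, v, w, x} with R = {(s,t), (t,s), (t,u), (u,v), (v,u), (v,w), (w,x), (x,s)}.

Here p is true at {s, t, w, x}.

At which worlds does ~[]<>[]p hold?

s: []<>[]p is T. ✗
t: []<>[]p is F. ✓
u: []<>[]p is T. ✗
v: []<>[]p is F. ✓
w: []<>[]p is T. ✗
x: []<>[]p is F. ✓

{t, v, x}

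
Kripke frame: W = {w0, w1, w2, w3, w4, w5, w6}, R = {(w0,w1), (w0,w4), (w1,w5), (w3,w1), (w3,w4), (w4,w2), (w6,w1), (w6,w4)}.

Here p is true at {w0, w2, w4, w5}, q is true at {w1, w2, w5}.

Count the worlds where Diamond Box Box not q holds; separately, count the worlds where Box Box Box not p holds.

5 and 7

For Diamond Box Box not q:
w0: successors {w1, w4}; Box Box not q there: w1:T, w4:T. ✓
w1: successors {w5}; Box Box not q there: w5:T. ✓
w2: no successors, so Diamond Box Box not q fails. ✗
w3: successors {w1, w4}; Box Box not q there: w1:T, w4:T. ✓
w4: successors {w2}; Box Box not q there: w2:T. ✓
w5: no successors, so Diamond Box Box not q fails. ✗
w6: successors {w1, w4}; Box Box not q there: w1:T, w4:T. ✓
— 5 worlds.
For Box Box Box not p:
w0: successors {w1, w4}; Box Box not p there: w1:T, w4:T. ✓
w1: successors {w5}; Box Box not p there: w5:T. ✓
w2: no successors, so Box Box Box not p holds vacuously. ✓
w3: successors {w1, w4}; Box Box not p there: w1:T, w4:T. ✓
w4: successors {w2}; Box Box not p there: w2:T. ✓
w5: no successors, so Box Box Box not p holds vacuously. ✓
w6: successors {w1, w4}; Box Box not p there: w1:T, w4:T. ✓
— 7 worlds.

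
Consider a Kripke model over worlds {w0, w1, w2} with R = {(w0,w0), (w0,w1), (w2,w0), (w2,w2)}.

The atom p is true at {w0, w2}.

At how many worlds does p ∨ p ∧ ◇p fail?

w0: p is T, p ∧ ◇p is T. ✓
w1: p is F, p ∧ ◇p is F. ✗
w2: p is T, p ∧ ◇p is T. ✓
Satisfying worlds: {w0, w2}.
So p ∨ p ∧ ◇p fails at the other 1 world.

1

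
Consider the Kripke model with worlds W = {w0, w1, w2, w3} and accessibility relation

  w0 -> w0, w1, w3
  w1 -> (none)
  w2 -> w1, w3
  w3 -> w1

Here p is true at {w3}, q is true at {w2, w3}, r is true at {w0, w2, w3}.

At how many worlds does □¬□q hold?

1

w0: successors {w0, w1, w3}; ¬□q there: w0:T, w1:F, w3:T. ✗
w1: no successors, so □¬□q holds vacuously. ✓
w2: successors {w1, w3}; ¬□q there: w1:F, w3:T. ✗
w3: successors {w1}; ¬□q there: w1:F. ✗
Satisfying worlds: {w1}.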